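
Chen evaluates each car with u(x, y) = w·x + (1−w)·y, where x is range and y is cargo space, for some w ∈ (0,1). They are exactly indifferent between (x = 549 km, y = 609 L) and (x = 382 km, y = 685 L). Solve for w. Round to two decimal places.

w = 0.31

Equating utilities: w·549 + (1−w)·609 = w·382 + (1−w)·685.
Collecting terms: w·167 = (1−w)·76.
The marginal rate of substitution is 76/167, so w = 76/(167+76) = 0.31.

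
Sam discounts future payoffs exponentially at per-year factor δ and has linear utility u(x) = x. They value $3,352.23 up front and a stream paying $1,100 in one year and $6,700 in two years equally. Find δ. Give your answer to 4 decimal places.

δ ≈ 0.6300

The stream is worth 1100δ + 6700δ² today, so 1100δ + 6700δ² = 3352.23.
So 6700δ² + 1100δ − 3352.23 = 0.
The positive root is δ = [−1100 + √(1100² + 4·6700·3352.23)] / (2·6700) = (−1100 + 9542.000)/13400 ≈ 0.6300.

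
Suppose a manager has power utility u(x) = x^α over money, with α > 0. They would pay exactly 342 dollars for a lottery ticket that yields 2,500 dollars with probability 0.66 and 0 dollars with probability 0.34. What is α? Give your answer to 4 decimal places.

The lottery's expected utility is 0.66·u(2500) + 0.34·u(0) = 0.66·2500^α (since u(0) = 0 for α > 0).
Equating: 342^α = 0.66·2500^α, i.e. 0.1368^α = 0.66.
Taking logs: α·ln(342/2500) = ln(0.66), so α = -0.4155154 / -1.9892353 ≈ 0.2089.

α ≈ 0.2089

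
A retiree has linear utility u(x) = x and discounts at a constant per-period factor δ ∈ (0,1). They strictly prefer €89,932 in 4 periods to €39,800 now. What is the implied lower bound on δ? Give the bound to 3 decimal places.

Comparing present values: 39800 < δ^4·89932.
Dividing by 89932: δ^4 > 0.44256. Both sides are positive, so the 4th root keeps the direction.
δ > 0.44256^(1/4) = 0.816.

δ > 0.816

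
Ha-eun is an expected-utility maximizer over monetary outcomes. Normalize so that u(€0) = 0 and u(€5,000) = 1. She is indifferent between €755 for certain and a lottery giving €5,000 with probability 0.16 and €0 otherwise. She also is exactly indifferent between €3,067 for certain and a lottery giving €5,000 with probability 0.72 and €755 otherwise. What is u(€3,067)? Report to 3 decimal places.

0.765

The first gamble pins u(€755): it must equal 0.16·1 + 0.84·0 = 0.16.
Chaining: u(€3,067) = 0.72·1.00 + 0.28·0.16 = 0.7648.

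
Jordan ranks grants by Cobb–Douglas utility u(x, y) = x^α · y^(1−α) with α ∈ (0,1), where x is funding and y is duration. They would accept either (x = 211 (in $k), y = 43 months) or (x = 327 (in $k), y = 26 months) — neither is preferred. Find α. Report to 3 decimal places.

α ≈ 0.535

Indifference: 211^α · 43^(1−α) = 327^α · 26^(1−α).
Rearrange to (211/327)^α = (26/43)^(1−α) and take logs: α·-0.438102 = (1−α)·-0.503104.
With A = -0.438102 and B = -0.503104: α·A = (1−α)·B, so α = B/(A+B) = -0.503104/-0.941206 ≈ 0.535.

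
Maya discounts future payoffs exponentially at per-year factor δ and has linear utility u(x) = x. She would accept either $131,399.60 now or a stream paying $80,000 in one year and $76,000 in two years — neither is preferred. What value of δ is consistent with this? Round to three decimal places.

δ ≈ 0.890

Equating present values: 131399.60 = 80000δ + 76000δ².
Rearranged: 76000δ² + 80000δ − 131399.60 = 0.
The positive root is δ = [−80000 + √(80000² + 4·76000·131399.60)] / (2·76000) = (−80000 + 215280.000)/152000 ≈ 0.890.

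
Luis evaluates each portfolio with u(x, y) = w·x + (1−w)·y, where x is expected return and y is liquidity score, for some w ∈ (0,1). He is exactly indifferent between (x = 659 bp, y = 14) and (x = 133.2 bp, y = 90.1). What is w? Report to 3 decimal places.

w = 0.126

u(659,14) = u(133.2,90.1) means w·659 + (1−w)·14 = w·133.2 + (1−w)·90.1.
w·(659−133.2) = (1−w)·(90.1−14), i.e. w·525.8 = (1−w)·76.1.
The marginal rate of substitution is 76.1/525.8, so w = 76.1/(525.8+76.1) = 0.126.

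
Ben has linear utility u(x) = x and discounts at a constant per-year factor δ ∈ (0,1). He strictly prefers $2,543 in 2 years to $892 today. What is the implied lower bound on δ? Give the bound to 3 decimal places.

δ > 0.592

The preference means 892 < δ^2·2543.
Hence δ^2 > 892/2543 = 0.35077, and x ↦ x^(1/2) is increasing on (0,∞).
δ > 0.35077^(1/2) = 0.592.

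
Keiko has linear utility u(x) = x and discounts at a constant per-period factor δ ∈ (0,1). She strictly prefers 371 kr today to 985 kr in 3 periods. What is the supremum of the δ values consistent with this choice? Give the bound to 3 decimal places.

δ < 0.722

Under u(x) = x this choice says 371 > δ^3·985.
Hence δ^3 < 371/985 = 0.37665, and x ↦ x^(1/3) is increasing on (0,∞).
δ < (371/985)^(1/3) ≈ 0.722.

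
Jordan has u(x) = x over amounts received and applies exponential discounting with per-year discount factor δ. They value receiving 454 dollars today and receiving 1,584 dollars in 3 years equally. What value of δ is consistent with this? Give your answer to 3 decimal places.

Indifference means u(454) = δ^3 · u(1584), so δ^3 = u(454)/u(1584).
With u(x) = x: δ^3 = 454/1584 = 0.28662.
So δ = 0.28662^(1/3) ≈ 0.659.

δ ≈ 0.659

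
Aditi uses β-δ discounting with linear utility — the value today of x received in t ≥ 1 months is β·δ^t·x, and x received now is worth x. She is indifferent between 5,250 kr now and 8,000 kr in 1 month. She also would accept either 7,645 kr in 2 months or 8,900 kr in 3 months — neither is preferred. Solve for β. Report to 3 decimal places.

The second indifference involves only future payoffs, so β cancels: β·δ^2·7645 = β·δ^3·8900, giving δ = 7645/8900 = 0.85899.
The first indifference: 5250 = β·δ·8000, so β = 5250/(δ·8000) = 5250/(0.85899·8000) ≈ 0.764.

β ≈ 0.764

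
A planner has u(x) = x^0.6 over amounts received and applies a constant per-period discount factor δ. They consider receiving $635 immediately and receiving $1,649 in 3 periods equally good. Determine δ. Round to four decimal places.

The payoff in 3 periods is discounted by δ^3, so u(635) = δ^3·u(1649) and δ^3 = u(635)/u(1649).
Since u(x) = x^0.6, δ^3 = (635/1649)^0.6 = 0.38508^0.6 = 0.56407.
Taking the cube root: δ = 0.56407^(1/3) ≈ 0.8262.

δ ≈ 0.8262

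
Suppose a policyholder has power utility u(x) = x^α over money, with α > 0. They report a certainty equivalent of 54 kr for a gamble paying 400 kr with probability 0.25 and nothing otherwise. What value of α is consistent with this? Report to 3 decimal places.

EU(lottery) = 0.25·400^α + 0.75·0 = 0.25·400^α.
Equating: 54^α = 0.25·400^α, i.e. 0.1350^α = 0.25.
Taking logs: α·ln(54/400) = ln(0.25), so α = -1.386294 / -2.002481 ≈ 0.692.

α ≈ 0.692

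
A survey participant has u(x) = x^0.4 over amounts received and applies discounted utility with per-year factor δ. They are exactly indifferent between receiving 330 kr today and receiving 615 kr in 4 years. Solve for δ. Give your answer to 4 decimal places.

δ ≈ 0.9396

The payoff in 4 years is discounted by δ^4, so u(330) = δ^4·u(615) and δ^4 = u(330)/u(615).
With u(x) = x^0.4: δ^4 = 330^0.4/615^0.4 = (330/615)^0.4 = 0.77957.
So δ = 0.77957^(1/4) ≈ 0.9396.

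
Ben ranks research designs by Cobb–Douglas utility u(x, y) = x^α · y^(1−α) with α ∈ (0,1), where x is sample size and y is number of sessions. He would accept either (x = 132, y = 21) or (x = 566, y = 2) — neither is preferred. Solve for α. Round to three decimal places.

α ≈ 0.618

Indifference: 132^α · 21^(1−α) = 566^α · 2^(1−α).
Rearrange to (132/566)^α = (2/21)^(1−α) and take logs: α·-1.455792 = (1−α)·-2.351375.
Thus α·(-3.807167) = -2.351375, so α = -2.351375/-3.807167 ≈ 0.618.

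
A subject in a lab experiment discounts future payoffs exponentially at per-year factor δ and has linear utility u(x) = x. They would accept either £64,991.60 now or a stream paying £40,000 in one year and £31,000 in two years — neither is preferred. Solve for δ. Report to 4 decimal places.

Equating present values: 64991.60 = 40000δ + 31000δ².
That is, 31000δ² + 40000δ − 64991.60 = 0, a quadratic in δ.
δ = (−40000 + √(40000² + 4·31000·64991.60)) / (2·31000) = (−40000 + √9658958400.00) / 62000 ≈ 0.9400.

δ ≈ 0.9400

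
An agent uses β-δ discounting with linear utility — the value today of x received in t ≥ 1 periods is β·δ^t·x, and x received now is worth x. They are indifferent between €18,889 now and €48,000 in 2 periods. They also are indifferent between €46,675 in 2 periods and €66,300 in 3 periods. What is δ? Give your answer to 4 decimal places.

From the later pair, β·δ^2·46675 = β·δ^3·66300; dividing through, δ = 46675/66300 = 0.70400.

δ ≈ 0.7040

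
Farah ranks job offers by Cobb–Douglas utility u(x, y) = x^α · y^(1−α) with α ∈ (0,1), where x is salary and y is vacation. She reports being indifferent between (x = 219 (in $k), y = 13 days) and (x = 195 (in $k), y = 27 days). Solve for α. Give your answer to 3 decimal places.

α ≈ 0.863

Indifference: 219^α · 13^(1−α) = 195^α · 27^(1−α).
Rearrange to (219/195)^α = (27/13)^(1−α) and take logs: α·0.116072 = (1−α)·0.730888.
With A = 0.116072 and B = 0.730888: α·A = (1−α)·B, so α = B/(A+B) = 0.730888/0.846960 ≈ 0.863.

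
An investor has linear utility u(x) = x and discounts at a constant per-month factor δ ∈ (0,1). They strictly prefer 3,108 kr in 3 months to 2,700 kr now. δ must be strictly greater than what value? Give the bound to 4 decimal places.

δ > 0.9542

The preference means 2700 < δ^3·3108.
Hence δ^3 > 2700/3108 = 0.86873, and x ↦ x^(1/3) is increasing on (0,∞).
δ > (2700/3108)^(1/3) ≈ 0.9542.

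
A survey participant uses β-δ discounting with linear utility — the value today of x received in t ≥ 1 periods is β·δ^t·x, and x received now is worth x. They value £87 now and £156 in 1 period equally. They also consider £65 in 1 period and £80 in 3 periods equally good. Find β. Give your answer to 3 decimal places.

β ≈ 0.619

The second indifference involves only future payoffs, so β cancels: β·δ^1·65 = β·δ^3·80, giving δ^2 = 65/80 = 0.81250, so δ = 0.90139.
The first indifference: 87 = β·δ·156, so β = 87/(δ·156) = 87/(0.90139·156) ≈ 0.619.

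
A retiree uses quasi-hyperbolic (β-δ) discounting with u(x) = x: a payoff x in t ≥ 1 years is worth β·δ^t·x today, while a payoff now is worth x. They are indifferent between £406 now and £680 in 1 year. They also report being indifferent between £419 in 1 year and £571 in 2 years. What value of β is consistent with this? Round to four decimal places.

The second indifference involves only future payoffs, so β cancels: β·δ^1·419 = β·δ^2·571, giving δ = 419/571 = 0.73380.
The first indifference: 406 = β·δ·680, so β = 406/(δ·680) = 406/(0.73380·680) ≈ 0.8137.

β ≈ 0.8137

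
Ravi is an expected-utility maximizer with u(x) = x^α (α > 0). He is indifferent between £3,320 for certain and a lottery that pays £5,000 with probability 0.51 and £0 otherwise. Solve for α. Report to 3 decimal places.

EU(lottery) = 0.51·5000^α + 0.49·0 = 0.51·5000^α.
Setting u(3320) equal to that: 3320^α = 0.51·5000^α ⇒ (3320/5000)^α = 0.51.
α = ln(0.51) / ln(3320/5000) = -0.673345/-0.409473 ≈ 1.644.

α ≈ 1.644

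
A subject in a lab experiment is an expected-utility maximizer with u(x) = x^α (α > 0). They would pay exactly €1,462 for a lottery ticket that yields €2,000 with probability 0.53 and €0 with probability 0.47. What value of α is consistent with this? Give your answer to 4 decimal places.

α ≈ 2.0262

Since u(0) = 0, the lottery's EU is 0.53·2000^α.
Setting u(1462) equal to that: 1462^α = 0.53·2000^α ⇒ (1462/2000)^α = 0.53.
α = ln(0.53) / ln(1462/2000) = -0.6348783/-0.3133418 ≈ 2.0262.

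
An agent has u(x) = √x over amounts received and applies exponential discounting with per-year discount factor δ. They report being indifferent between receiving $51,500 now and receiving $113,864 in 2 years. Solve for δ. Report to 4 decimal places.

δ ≈ 0.8201

Indifference means u(51500) = δ^2 · u(113864), so δ^2 = u(51500)/u(113864).
Since u(x) = √x, δ^2 = √(51500/113864) = 0.67253.
Taking the square root: δ = 0.67253^(1/2) ≈ 0.8201.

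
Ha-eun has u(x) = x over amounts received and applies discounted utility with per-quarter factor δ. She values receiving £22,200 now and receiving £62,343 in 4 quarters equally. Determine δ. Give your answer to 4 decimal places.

δ ≈ 0.7725

Equating discounted utilities: u(22200) = δ^4·u(62343) ⇒ δ^4 = u(22200)/u(62343).
With u(x) = x: δ^4 = 22200/62343 = 0.35609.
So δ = 0.35609^(1/4) ≈ 0.7725.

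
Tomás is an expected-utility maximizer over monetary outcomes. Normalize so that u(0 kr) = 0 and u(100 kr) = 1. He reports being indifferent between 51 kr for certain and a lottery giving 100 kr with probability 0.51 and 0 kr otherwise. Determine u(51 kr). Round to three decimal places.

By the standard-gamble method, u(51 kr) is just the indifference probability on the best outcome: 0.51.

0.510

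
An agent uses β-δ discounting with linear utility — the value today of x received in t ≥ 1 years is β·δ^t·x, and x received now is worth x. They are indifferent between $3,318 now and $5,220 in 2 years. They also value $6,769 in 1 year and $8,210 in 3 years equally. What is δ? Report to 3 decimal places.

From the later pair, β·δ^1·6769 = β·δ^3·8210; dividing through, δ^2 = 6769/8210 = 0.82448, so δ = 0.90801.

δ ≈ 0.908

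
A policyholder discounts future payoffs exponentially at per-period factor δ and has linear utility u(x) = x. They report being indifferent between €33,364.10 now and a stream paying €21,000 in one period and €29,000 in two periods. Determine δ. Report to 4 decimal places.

δ ≈ 0.7700

Equating present values: 33364.10 = 21000δ + 29000δ².
That is, 29000δ² + 21000δ − 33364.10 = 0, a quadratic in δ.
δ = (−21000 + √(21000² + 4·29000·33364.10)) / (2·29000) = (−21000 + √4311235600.00) / 58000 ≈ 0.7700.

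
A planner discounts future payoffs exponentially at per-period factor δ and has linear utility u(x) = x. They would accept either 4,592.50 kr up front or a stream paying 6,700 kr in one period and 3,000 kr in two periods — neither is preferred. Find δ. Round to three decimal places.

Present value of the stream is 6700·δ + 3000·δ². Indifference gives 6700δ + 3000δ² = 4592.50.
Rearranged: 3000δ² + 6700δ − 4592.50 = 0.
δ = (−6700 + √(6700² + 4·3000·4592.50)) / (2·3000) = (−6700 + √100000000.00) / 6000 ≈ 0.550.

δ ≈ 0.550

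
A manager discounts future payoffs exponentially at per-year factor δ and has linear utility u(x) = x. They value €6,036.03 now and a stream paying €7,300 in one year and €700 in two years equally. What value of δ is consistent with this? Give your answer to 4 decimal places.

Equating present values: 6036.03 = 7300δ + 700δ².
That is, 700δ² + 7300δ − 6036.03 = 0, a quadratic in δ.
By the quadratic formula (taking the positive root), δ = (−7300 + √70190884.00) / 1400 ≈ 0.7700.

δ ≈ 0.7700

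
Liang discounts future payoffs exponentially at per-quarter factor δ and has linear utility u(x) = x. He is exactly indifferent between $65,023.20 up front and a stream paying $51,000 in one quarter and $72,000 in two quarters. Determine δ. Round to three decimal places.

δ ≈ 0.660

Equating present values: 65023.20 = 51000δ + 72000δ².
That is, 72000δ² + 51000δ − 65023.20 = 0, a quadratic in δ.
δ = (−51000 + √(51000² + 4·72000·65023.20)) / (2·72000) = (−51000 + √21327681600.00) / 144000 ≈ 0.660.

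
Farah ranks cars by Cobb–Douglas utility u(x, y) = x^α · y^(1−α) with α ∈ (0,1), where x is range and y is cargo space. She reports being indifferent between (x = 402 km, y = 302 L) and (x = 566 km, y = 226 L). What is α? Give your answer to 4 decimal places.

Indifference: 402^α · 302^(1−α) = 566^α · 226^(1−α).
(402/566)^α = (226/302)^(1−α); take logs: α·ln(402/566) = (1−α)·ln(226/302), i.e. α·-0.3421420 = (1−α)·-0.2898920.
With A = -0.3421420 and B = -0.2898920: α·A = (1−α)·B, so α = B/(A+B) = -0.2898920/-0.6320340 ≈ 0.4587.

α ≈ 0.4587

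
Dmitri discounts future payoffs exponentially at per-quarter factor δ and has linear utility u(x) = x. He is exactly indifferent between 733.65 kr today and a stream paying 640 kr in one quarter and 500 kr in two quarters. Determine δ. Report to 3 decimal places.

The stream is worth 640δ + 500δ² today, so 640δ + 500δ² = 733.65.
So 500δ² + 640δ − 733.65 = 0.
The positive root is δ = [−640 + √(640² + 4·500·733.65)] / (2·500) = (−640 + 1370.000)/1000 ≈ 0.730.

δ ≈ 0.730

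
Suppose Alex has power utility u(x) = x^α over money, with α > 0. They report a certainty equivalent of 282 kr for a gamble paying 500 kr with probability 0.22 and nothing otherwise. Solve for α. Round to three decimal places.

The lottery's expected utility is 0.22·u(500) + 0.78·u(0) = 0.22·500^α (since u(0) = 0 for α > 0).
Equating: 282^α = 0.22·500^α, i.e. 0.5640^α = 0.22.
Take logs: α = ln 0.22 / ln(282/500) ≈ 2.64384.

α ≈ 2.644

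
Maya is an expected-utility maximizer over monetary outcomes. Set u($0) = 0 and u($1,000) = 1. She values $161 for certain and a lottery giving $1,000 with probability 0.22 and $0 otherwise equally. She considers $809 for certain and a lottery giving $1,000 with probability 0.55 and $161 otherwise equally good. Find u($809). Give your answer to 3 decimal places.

The first gamble pins u($161): it must equal 0.22·1 + 0.78·0 = 0.22.
The second indifference gives u($809) = 0.55·u($1,000) + 0.45·u($161) = 0.55·1.00 + 0.45·0.22 = 0.6490.

0.649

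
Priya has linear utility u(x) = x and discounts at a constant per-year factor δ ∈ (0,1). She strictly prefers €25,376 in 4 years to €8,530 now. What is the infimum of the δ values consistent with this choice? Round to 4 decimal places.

δ > 0.7614

The preference means 8530 < δ^4·25376.
So δ^4 > 8530/25376 = 0.33614; taking the 4th root of both positive sides preserves the inequality.
δ > 0.33614^(1/4) = 0.7614.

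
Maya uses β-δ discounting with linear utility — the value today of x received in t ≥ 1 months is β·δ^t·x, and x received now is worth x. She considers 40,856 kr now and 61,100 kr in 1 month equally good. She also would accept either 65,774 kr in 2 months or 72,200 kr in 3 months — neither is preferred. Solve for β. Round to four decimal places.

β ≈ 0.7340

From the later pair, β·δ^2·65774 = β·δ^3·72200; dividing through, δ = 65774/72200 = 0.91100.
Substituting δ into 40856 = β·δ·61100: β = 40856/(55661.931) ≈ 0.7340.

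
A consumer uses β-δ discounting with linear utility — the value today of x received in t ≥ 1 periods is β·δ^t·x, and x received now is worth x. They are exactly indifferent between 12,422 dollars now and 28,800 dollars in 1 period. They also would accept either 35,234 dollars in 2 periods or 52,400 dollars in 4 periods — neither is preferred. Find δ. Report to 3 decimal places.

δ ≈ 0.820

From the later pair, β·δ^2·35234 = β·δ^4·52400; dividing through, δ^2 = 35234/52400 = 0.67240, so δ = 0.82000.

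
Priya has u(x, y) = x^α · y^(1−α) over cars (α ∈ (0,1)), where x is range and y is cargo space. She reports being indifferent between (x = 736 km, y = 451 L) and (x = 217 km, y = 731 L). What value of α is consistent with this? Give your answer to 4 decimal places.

α ≈ 0.2834

The Cobb–Douglas utilities coincide, so 736^α·451^(1−α) = 217^α·731^(1−α).
Taking logs: α·ln 736 + (1−α)·ln 451 = α·ln 217 + (1−α)·ln 731, i.e. α·1.2213328 = (1−α)·0.4829461.
So α/(1−α) = (0.4829461)/(1.2213328) = 0.3954255, and α = 0.3954255/1.3954255 ≈ 0.2834.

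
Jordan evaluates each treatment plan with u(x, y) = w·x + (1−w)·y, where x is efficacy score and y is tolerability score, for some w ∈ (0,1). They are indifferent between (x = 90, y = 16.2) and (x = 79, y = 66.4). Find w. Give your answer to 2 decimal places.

w = 0.82

Indifference: w·90 + (1−w)·16.2 = w·79 + (1−w)·66.4.
Collecting terms: w·11 = (1−w)·50.2.
So w/(1−w) = 50.2/11 = 4.5636, giving w = 50.2/(11+50.2) = 0.82.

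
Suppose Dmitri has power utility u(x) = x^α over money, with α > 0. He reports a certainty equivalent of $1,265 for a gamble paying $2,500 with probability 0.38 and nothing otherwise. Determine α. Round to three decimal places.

α ≈ 1.420

The lottery's expected utility is 0.38·u(2500) + 0.62·u(0) = 0.38·2500^α (since u(0) = 0 for α > 0).
Indifference: 1265^α = 0.38·2500^α, so (1265/2500)^α = 0.38.
α = ln(0.38) / ln(1265/2500) = -0.967584/-0.681219 ≈ 1.420.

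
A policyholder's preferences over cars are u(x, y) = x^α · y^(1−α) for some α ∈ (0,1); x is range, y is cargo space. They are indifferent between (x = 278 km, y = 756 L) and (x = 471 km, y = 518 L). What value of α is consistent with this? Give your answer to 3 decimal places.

The Cobb–Douglas utilities coincide, so 278^α·756^(1−α) = 471^α·518^(1−α).
Taking logs: α·ln 278 + (1−α)·ln 756 = α·ln 471 + (1−α)·ln 518, i.e. α·-0.527237 = (1−α)·-0.378066.
With A = -0.527237 and B = -0.378066: α·A = (1−α)·B, so α = B/(A+B) = -0.378066/-0.905303 ≈ 0.418.

α ≈ 0.418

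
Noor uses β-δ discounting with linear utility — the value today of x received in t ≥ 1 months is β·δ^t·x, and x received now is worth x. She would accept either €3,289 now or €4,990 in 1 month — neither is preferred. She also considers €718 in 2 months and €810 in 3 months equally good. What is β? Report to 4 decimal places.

Both payoffs in the second observation are in the future, so β drops out: δ^2·718 = δ^3·810 ⇒ δ = 718/810 = 0.88642.
The first indifference: 3289 = β·δ·4990, so β = 3289/(δ·4990) = 3289/(0.88642·4990) ≈ 0.7436.

β ≈ 0.7436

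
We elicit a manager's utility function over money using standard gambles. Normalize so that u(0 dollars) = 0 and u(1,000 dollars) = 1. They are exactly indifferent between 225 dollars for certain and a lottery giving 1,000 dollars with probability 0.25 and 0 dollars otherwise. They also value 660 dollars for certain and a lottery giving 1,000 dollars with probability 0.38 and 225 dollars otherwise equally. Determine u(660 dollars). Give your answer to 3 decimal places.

0.535

The first gamble pins u(225 dollars): it must equal 0.25·1 + 0.75·0 = 0.25.
The second indifference gives u(660 dollars) = 0.38·u(1,000 dollars) + 0.62·u(225 dollars) = 0.38·1.00 + 0.62·0.25 = 0.5350.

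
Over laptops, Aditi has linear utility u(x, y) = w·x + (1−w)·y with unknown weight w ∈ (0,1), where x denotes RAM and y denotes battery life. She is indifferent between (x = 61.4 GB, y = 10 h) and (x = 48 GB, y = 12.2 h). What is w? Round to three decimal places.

w = 0.141

u(61.4,10) = u(48,12.2) means w·61.4 + (1−w)·10 = w·48 + (1−w)·12.2.
w·(61.4−48) = (1−w)·(12.2−10), i.e. w·13.4 = (1−w)·2.2.
Hence w = 2.2/(13.4+2.2) = 2.2/15.6 = 0.141.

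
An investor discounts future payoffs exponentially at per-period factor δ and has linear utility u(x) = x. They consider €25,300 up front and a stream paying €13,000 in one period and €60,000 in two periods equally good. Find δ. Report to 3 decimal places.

The stream is worth 13000δ + 60000δ² today, so 13000δ + 60000δ² = 25300.
That is, 60000δ² + 13000δ − 25300 = 0, a quadratic in δ.
δ = (−13000 + √(13000² + 4·60000·25300)) / (2·60000) = (−13000 + √6241000000.00) / 120000 ≈ 0.550.

δ ≈ 0.550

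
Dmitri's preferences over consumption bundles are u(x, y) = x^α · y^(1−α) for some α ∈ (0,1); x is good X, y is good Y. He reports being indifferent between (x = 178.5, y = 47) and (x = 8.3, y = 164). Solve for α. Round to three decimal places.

Indifference: 178.5^α · 47^(1−α) = 8.3^α · 164^(1−α).
Rearrange to (178.5/8.3)^α = (164/47)^(1−α) and take logs: α·3.068333 = (1−α)·1.249719.
So α/(1−α) = (1.249719)/(3.068333) = 0.407296, and α = 0.407296/1.407296 ≈ 0.289.

α ≈ 0.289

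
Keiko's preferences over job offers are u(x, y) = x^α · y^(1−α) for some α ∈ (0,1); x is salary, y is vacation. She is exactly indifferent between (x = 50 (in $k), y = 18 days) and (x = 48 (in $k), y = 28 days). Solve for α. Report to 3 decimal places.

α ≈ 0.915

Set the two utilities equal: 50^α·18^(1−α) = 48^α·28^(1−α).
Taking logs: α·ln 50 + (1−α)·ln 18 = α·ln 48 + (1−α)·ln 28, i.e. α·0.040822 = (1−α)·0.441833.
So α/(1−α) = (0.441833)/(0.040822) = 10.823404, and α = 10.823404/11.823404 ≈ 0.915.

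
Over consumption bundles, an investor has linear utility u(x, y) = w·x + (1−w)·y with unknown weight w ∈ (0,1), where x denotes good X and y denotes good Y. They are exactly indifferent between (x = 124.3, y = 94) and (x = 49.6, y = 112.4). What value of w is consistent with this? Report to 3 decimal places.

Indifference: w·124.3 + (1−w)·94 = w·49.6 + (1−w)·112.4.
Rearranging, 74.7·w − 18.4·(1−w) = 0.
So w/(1−w) = 18.4/74.7 = 0.2463, giving w = 18.4/(74.7+18.4) = 0.198.

w = 0.198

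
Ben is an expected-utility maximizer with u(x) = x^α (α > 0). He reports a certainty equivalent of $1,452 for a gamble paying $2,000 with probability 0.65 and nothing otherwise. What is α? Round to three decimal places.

α ≈ 1.345

EU(lottery) = 0.65·2000^α + 0.35·0 = 0.65·2000^α.
Equating: 1452^α = 0.65·2000^α, i.e. 0.7260^α = 0.65.
α = ln(0.65) / ln(1452/2000) = -0.430783/-0.320205 ≈ 1.345.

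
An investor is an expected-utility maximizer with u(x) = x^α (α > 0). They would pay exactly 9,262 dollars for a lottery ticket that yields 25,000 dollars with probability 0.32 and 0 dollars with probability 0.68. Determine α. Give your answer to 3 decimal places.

EU(lottery) = 0.32·25000^α + 0.68·0 = 0.32·25000^α.
Equating: 9262^α = 0.32·25000^α, i.e. 0.3705^α = 0.32.
Take logs: α = ln 0.32 / ln(9262/25000) ≈ 1.14752.

α ≈ 1.148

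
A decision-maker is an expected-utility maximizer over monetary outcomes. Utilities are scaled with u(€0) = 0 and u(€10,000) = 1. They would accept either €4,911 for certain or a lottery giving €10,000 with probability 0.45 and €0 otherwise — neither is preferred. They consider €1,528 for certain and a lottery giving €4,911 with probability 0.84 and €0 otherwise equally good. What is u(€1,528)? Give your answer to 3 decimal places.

First, u(€4,911) = 0.45·u(€10,000) + 0.55·u(€0) = 0.45.
Chaining: u(€1,528) = 0.84·0.45 + 0.16·0.00 = 0.3780.

0.378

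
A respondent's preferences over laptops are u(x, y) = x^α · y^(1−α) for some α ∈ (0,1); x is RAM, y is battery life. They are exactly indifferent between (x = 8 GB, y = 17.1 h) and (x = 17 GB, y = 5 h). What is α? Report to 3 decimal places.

Indifference: 8^α · 17.1^(1−α) = 17^α · 5^(1−α).
(8/17)^α = (5/17.1)^(1−α); take logs: α·ln(8/17) = (1−α)·ln(5/17.1), i.e. α·-0.753772 = (1−α)·-1.229641.
With A = -0.753772 and B = -1.229641: α·A = (1−α)·B, so α = B/(A+B) = -1.229641/-1.983413 ≈ 0.620.

α ≈ 0.620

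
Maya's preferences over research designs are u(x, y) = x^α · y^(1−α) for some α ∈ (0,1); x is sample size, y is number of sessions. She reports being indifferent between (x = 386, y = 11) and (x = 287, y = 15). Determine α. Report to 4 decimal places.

α ≈ 0.5114

Set the two utilities equal: 386^α·11^(1−α) = 287^α·15^(1−α).
Taking logs: α·ln 386 + (1−α)·ln 11 = α·ln 287 + (1−α)·ln 15, i.e. α·0.2963552 = (1−α)·0.3101549.
So α/(1−α) = (0.3101549)/(0.2963552) = 1.0465647, and α = 1.0465647/2.0465647 ≈ 0.5114.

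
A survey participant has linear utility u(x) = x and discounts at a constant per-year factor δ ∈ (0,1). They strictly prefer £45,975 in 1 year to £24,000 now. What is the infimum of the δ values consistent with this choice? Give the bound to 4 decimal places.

Under u(x) = x this choice says 24000 < δ·45975.
Dividing through by 45975 gives δ > 0.52202.

δ > 0.5220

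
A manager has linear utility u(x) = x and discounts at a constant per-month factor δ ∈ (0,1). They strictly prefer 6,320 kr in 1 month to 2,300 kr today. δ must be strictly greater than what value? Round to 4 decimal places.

δ > 0.3639

Under u(x) = x this choice says 2300 < δ·6320.
So δ > 2300/6320 = 0.36392.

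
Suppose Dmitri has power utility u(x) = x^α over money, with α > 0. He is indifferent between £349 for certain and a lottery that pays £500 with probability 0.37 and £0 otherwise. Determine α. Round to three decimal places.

α ≈ 2.765

Since u(0) = 0, the lottery's EU is 0.37·500^α.
Equating: 349^α = 0.37·500^α, i.e. 0.6980^α = 0.37.
Taking logs: α·ln(349/500) = ln(0.37), so α = -0.994252 / -0.359536 ≈ 2.765.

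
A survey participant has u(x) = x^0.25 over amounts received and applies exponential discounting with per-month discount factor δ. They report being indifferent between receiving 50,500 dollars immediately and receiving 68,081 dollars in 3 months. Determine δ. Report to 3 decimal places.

Equating discounted utilities: u(50500) = δ^3·u(68081) ⇒ δ^3 = u(50500)/u(68081).
With u(x) = x^0.25: δ^3 = 50500^0.25/68081^0.25 = (50500/68081)^0.25 = 0.92804.
Hence δ = (0.92804)^(1/3) = 0.97541.

δ ≈ 0.975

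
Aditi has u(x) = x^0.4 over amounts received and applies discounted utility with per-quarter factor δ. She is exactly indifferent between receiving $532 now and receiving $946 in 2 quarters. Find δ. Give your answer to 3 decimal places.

Indifference means u(532) = δ^2 · u(946), so δ^2 = u(532)/u(946).
With u(x) = x^0.4: δ^2 = 532^0.4/946^0.4 = (532/946)^0.4 = 0.79434.
So δ = 0.79434^(1/2) ≈ 0.891.

δ ≈ 0.891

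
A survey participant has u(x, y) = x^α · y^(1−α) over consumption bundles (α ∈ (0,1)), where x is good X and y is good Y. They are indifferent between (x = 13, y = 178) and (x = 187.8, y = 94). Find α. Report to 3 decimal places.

Set the two utilities equal: 13^α·178^(1−α) = 187.8^α·94^(1−α).
(13/187.8)^α = (94/178)^(1−α); take logs: α·ln(13/187.8) = (1−α)·ln(94/178), i.e. α·-2.670428 = (1−α)·-0.638489.
Thus α·(-3.308917) = -0.638489, so α = -0.638489/-3.308917 ≈ 0.193.

α ≈ 0.193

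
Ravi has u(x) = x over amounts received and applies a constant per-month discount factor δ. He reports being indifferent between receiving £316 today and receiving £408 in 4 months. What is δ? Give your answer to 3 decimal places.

The payoff in 4 months is discounted by δ^4, so u(316) = δ^4·u(408) and δ^4 = u(316)/u(408).
With u(x) = x: δ^4 = 316/408 = 0.77451.
Taking the 4th root: δ = 0.77451^(1/4) ≈ 0.938.

δ ≈ 0.938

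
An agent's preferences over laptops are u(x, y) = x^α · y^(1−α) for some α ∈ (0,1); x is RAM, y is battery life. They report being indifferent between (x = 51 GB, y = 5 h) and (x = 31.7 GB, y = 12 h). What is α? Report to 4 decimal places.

α ≈ 0.6480

Indifference: 51^α · 5^(1−α) = 31.7^α · 12^(1−α).
Rearrange to (51/31.7)^α = (12/5)^(1−α) and take logs: α·0.4755090 = (1−α)·0.8754687.
With A = 0.4755090 and B = 0.8754687: α·A = (1−α)·B, so α = B/(A+B) = 0.8754687/1.3509777 ≈ 0.6480.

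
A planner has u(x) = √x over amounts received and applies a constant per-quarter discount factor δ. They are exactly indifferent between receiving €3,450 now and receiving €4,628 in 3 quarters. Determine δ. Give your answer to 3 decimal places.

The payoff in 3 quarters is discounted by δ^3, so u(3450) = δ^3·u(4628) and δ^3 = u(3450)/u(4628).
Since u(x) = √x, δ^3 = √(3450/4628) = 0.86340.
So δ = 0.86340^(1/3) ≈ 0.952.

δ ≈ 0.952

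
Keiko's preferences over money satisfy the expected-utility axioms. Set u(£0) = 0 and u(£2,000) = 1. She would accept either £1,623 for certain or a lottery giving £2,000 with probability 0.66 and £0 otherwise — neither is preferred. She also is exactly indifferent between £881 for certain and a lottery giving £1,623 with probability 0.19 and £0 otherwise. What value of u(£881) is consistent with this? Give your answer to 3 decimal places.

0.125

The first gamble pins u(£1,623): it must equal 0.66·1 + 0.34·0 = 0.66.
The second indifference gives u(£881) = 0.19·u(£1,623) + 0.81·u(£0) = 0.19·0.66 + 0.81·0.00 = 0.1254.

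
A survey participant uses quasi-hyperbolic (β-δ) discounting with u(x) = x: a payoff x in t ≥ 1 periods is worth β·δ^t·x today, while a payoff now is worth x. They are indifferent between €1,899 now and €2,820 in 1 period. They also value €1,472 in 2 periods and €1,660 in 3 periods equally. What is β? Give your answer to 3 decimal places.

β ≈ 0.759

The second indifference involves only future payoffs, so β cancels: β·δ^2·1472 = β·δ^3·1660, giving δ = 1472/1660 = 0.88675.
Now use the now-vs-future pair: 1899 = β·δ·2820 gives β = 1899/(0.88675·2820) ≈ 0.759.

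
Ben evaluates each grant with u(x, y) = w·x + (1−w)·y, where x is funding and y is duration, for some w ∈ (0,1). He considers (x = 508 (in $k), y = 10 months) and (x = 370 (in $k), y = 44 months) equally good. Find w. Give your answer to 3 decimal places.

w = 0.198

Indifference: w·508 + (1−w)·10 = w·370 + (1−w)·44.
Rearranging, 138·w − 34·(1−w) = 0.
Hence w = 34/(138+34) = 34/172 = 0.198.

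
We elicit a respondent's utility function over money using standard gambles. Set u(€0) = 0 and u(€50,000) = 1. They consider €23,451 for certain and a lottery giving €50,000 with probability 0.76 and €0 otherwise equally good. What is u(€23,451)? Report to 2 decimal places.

0.76

The indifference gives u(€23,451) = 0.76·u(€50,000) + 0.24·u(€0) = 0.76·1 + 0.24·0 = 0.76.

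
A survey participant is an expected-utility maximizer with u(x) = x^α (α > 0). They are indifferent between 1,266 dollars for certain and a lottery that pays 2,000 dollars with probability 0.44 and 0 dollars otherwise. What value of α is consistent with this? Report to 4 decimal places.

α ≈ 1.7953

Since u(0) = 0, the lottery's EU is 0.44·2000^α.
Setting u(1266) equal to that: 1266^α = 0.44·2000^α ⇒ (1266/2000)^α = 0.44.
Take logs: α = ln 0.44 / ln(1266/2000) ≈ 1.795337.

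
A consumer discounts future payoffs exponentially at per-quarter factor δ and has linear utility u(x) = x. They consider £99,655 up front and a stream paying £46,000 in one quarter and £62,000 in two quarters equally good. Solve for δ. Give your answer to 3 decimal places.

The stream is worth 46000δ + 62000δ² today, so 46000δ + 62000δ² = 99655.
Rearranged: 62000δ² + 46000δ − 99655 = 0.
The positive root is δ = [−46000 + √(46000² + 4·62000·99655)] / (2·62000) = (−46000 + 163800.000)/124000 ≈ 0.950.

δ ≈ 0.950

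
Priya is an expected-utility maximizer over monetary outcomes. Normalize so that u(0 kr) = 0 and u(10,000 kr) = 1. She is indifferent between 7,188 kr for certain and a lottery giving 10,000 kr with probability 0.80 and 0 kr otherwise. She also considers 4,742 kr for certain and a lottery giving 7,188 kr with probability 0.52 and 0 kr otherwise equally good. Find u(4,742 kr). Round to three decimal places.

From the first indifference, u(7,188 kr) = 0.80·u(10,000 kr) + 0.20·u(0 kr) = 0.80·1 + 0.20·0 = 0.80.
Then u(4,742 kr) = 0.52·u(7,188 kr) + 0.48·u(0 kr) = 0.52·0.80 + 0.48·0.00 = 0.4160.

0.416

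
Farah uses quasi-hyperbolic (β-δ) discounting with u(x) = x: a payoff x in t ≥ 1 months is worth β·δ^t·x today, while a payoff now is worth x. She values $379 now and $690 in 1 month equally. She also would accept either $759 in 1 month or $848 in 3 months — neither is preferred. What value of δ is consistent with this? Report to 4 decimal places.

δ ≈ 0.9461

Both payoffs in the second observation are in the future, so β drops out: δ^1·759 = δ^3·848 ⇒ δ^2 = 759/848 = 0.89505, so δ = 0.94607.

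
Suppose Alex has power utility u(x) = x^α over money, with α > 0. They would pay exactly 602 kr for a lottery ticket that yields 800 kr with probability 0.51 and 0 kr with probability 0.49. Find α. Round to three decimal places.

Since u(0) = 0, the lottery's EU is 0.51·800^α.
Indifference: 602^α = 0.51·800^α, so (602/800)^α = 0.51.
Take logs: α = ln 0.51 / ln(602/800) ≈ 2.36798.

α ≈ 2.368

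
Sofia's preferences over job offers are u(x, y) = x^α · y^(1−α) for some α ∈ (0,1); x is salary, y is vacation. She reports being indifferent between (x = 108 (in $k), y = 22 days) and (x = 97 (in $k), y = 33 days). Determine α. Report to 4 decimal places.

Indifference: 108^α · 22^(1−α) = 97^α · 33^(1−α).
Rearrange to (108/97)^α = (33/22)^(1−α) and take logs: α·0.1074202 = (1−α)·0.4054651.
With A = 0.1074202 and B = 0.4054651: α·A = (1−α)·B, so α = B/(A+B) = 0.4054651/0.5128853 ≈ 0.7906.

α ≈ 0.7906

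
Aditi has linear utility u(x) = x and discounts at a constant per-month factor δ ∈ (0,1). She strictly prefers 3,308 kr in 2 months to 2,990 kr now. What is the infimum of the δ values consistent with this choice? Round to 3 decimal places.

δ > 0.951

Under u(x) = x this choice says 2990 < δ^2·3308.
Dividing by 3308: δ^2 > 0.90387. Both sides are positive, so the square root keeps the direction.
δ > 0.90387^(1/2) = 0.951.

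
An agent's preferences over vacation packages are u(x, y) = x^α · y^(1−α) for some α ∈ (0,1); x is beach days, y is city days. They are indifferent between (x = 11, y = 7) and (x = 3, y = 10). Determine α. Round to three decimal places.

α ≈ 0.215

Set the two utilities equal: 11^α·7^(1−α) = 3^α·10^(1−α).
(11/3)^α = (10/7)^(1−α); take logs: α·ln(11/3) = (1−α)·ln(10/7), i.e. α·1.299283 = (1−α)·0.356675.
With A = 1.299283 and B = 0.356675: α·A = (1−α)·B, so α = B/(A+B) = 0.356675/1.655958 ≈ 0.215.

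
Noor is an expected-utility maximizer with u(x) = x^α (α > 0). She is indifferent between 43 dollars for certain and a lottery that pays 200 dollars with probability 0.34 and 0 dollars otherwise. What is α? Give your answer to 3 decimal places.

α ≈ 0.702

Since u(0) = 0, the lottery's EU is 0.34·200^α.
Setting u(43) equal to that: 43^α = 0.34·200^α ⇒ (43/200)^α = 0.34.
Take logs: α = ln 0.34 / ln(43/200) ≈ 0.70184.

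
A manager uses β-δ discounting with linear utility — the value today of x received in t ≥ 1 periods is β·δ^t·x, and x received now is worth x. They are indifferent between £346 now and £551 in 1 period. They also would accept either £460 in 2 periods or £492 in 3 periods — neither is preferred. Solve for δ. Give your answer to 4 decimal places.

Both payoffs in the second observation are in the future, so β drops out: δ^2·460 = δ^3·492 ⇒ δ = 460/492 = 0.93496.

δ ≈ 0.9350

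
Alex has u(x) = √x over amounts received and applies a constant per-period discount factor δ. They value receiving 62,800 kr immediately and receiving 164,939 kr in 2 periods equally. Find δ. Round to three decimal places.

The payoff in 2 periods is discounted by δ^2, so u(62800) = δ^2·u(164939) and δ^2 = u(62800)/u(164939).
Since u(x) = √x, δ^2 = √(62800/164939) = 0.61705.
Hence δ = (0.61705)^(1/2) = 0.78552.

δ ≈ 0.786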